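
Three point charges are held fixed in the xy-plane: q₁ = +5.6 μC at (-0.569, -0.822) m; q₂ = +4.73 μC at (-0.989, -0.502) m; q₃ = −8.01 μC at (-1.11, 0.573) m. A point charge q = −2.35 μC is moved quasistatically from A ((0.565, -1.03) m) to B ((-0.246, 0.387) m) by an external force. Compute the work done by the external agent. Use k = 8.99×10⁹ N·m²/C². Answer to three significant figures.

For quasistatic motion the external work equals the change in potential energy: W_ext = qΔV = q(V_B − V_A).
At A: distances to the source charges are 1.15 m, 1.64 m, 2.32 m; V_A = Σ kqᵢ/rᵢ = 3.85×10⁴ V.
At B: distances to the source charges are 1.25 m, 1.16 m, 0.884 m; V_B = Σ kqᵢ/rᵢ = -4550 V.
ΔV = V_B − V_A = -4.31×10⁴ V.
W_ext = qΔV = (-2.35×10⁻⁶ C)(-4.31×10⁴ V) = 0.101 J.

0.101 J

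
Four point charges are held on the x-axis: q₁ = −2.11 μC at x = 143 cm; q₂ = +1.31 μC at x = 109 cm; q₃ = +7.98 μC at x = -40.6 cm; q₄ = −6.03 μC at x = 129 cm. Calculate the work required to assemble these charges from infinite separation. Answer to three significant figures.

0.114 J

The work to assemble the configuration equals its total potential energy, U = Σ kqᵢqⱼ/rᵢⱼ over all pairs.
Pair separations: r₁₂ = 0.340 m, r₁₃ = 1.84 m, r₁₄ = 0.140 m, r₂₃ = 1.50 m, r₂₄ = 0.200 m, r₃₄ = 1.70 m.
Summing all 6 pair terms gives U = 0.114 J.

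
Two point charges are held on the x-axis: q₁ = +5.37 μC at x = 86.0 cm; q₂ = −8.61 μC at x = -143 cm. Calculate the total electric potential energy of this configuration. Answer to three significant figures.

The assembly work is the sum of pairwise potential energies, U = Σ_{i<j} kqᵢqⱼ/rᵢⱼ.
Pair separations: r₁₂ = 2.29 m.
U = (-0.182) = -0.182 J.

-0.182 J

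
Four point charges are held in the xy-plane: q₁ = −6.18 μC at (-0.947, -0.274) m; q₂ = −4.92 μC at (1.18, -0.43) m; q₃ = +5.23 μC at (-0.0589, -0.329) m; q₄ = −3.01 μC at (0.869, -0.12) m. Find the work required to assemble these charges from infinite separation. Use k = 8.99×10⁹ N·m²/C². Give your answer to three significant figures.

The assembly work is the sum of pairwise potential energies, U = Σ_{i<j} kqᵢqⱼ/rᵢⱼ.
Pair separations: r₁₂ = 2.13 m, r₁₃ = 0.890 m, r₁₄ = 1.82 m, r₂₃ = 1.24 m, r₂₄ = 0.439 m, r₃₄ = 0.951 m.
Summing all 6 pair terms gives U = -0.138 J.

-0.138 J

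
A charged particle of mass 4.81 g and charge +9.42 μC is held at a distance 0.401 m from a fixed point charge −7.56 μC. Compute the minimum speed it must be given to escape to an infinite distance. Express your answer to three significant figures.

To just escape, total mechanical energy must reach zero at infinity: ½mv²_min + U = 0, so ½mv²_min = −U = |kQq|/r.
|U| = |kQq|/r = (8.99×10⁹ N·m²/C²)(7.56×10⁻⁶)(9.42×10⁻⁶)/(0.401) = 1.60 J.
v_min = √(2|U|/m) = √(2·1.60/4.81×10⁻³) = 25.8 m/s.

25.8 m/s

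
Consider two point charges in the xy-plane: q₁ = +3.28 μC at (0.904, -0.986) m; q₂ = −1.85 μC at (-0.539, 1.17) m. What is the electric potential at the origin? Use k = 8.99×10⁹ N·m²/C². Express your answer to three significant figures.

The total potential is the scalar sum of each charge's contribution, V = Σ kqᵢ/rᵢ.
Distances from the field point to each charge: r₁ = 1.34 m, r₂ = 1.29 m.
V = k[(3.28×10⁻⁶)/(1.34) + (-1.85×10⁻⁶)/(1.29)] = 9130 V.

9130 V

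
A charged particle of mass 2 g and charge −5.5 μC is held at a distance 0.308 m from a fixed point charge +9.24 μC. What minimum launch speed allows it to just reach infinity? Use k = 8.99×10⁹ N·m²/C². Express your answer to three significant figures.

To just escape, total mechanical energy must reach zero at infinity: ½mv²_min + U = 0, so ½mv²_min = −U = |kQq|/r.
|U| = |kQq|/r = (8.99×10⁹ N·m²/C²)(9.24×10⁻⁶)(5.50×10⁻⁶)/(0.308) = 1.48 J.
v_min = √(2|U|/m) = √(2·1.48/2.00×10⁻³) = 38.5 m/s.

38.5 m/s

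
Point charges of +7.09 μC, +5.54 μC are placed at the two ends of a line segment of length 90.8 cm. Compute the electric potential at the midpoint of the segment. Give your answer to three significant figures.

Electric potential is a scalar, so the contributions from each charge add algebraically: V = Σ kqᵢ/rᵢ.
Each charge is 0.454 m from the midpoint.
V = k[(7.09×10⁻⁶)/(0.454) + (5.54×10⁻⁶)/(0.454)] = 2.50×10⁵ V.

2.50×10⁵ V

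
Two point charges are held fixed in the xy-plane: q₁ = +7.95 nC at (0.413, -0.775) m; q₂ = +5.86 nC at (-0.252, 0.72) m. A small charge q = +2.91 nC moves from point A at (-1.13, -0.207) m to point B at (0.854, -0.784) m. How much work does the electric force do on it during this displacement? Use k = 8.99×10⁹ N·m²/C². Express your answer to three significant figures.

-3.07×10⁻⁷ J

The work done by the electric force is W_field = −ΔU = −q(V_B − V_A) = q(V_A − V_B).
At A: distances to the source charges are 1.64 m, 1.28 m; V_A = Σ kqᵢ/rᵢ = 84.7 V.
At B: distances to the source charges are 0.441 m, 1.87 m; V_B = Σ kqᵢ/rᵢ = 190 V.
ΔV = V_B − V_A = 106 V.
W_field = −qΔV = −(2.91×10⁻⁹ C)(106 V) = -3.07×10⁻⁷ J.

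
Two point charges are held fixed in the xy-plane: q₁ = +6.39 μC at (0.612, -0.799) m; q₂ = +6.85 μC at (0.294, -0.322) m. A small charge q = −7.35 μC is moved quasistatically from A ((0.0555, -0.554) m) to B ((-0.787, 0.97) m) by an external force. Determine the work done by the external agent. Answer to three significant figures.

For quasistatic motion the external work equals the change in potential energy: W_ext = qΔV = q(V_B − V_A).
At A: distances to the source charges are 0.608 m, 0.333 m; V_A = Σ kqᵢ/rᵢ = 2.80×10⁵ V.
At B: distances to the source charges are 2.26 m, 1.68 m; V_B = Σ kqᵢ/rᵢ = 6.20×10⁴ V.
ΔV = V_B − V_A = -2.18×10⁵ V.
W_ext = qΔV = (-7.35×10⁻⁶ C)(-2.18×10⁵ V) = 1.60 J.

1.60 J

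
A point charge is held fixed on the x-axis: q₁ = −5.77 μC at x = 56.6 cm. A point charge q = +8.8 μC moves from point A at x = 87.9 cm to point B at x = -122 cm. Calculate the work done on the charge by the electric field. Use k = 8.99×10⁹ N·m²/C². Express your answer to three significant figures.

The work done by the electric force is W_field = −ΔU = −q(V_B − V_A) = q(V_A − V_B).
At A: distance to the source charge is 0.313 m; V_A = kq₁/r = -1.66×10⁵ V.
At B: distance to the source charge is 1.79 m; V_B = kq₁/r = -2.90×10⁴ V.
ΔV = V_B − V_A = 1.37×10⁵ V.
W_field = −qΔV = −(8.80×10⁻⁶ C)(1.37×10⁵ V) = -1.20 J.

-1.20 J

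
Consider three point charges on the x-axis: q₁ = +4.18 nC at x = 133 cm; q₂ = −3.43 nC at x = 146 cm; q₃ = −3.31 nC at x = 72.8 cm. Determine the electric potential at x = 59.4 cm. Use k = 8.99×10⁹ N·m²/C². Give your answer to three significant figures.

-207 V

The total potential is the scalar sum of each charge's contribution, V = Σ kqᵢ/rᵢ.
Distances from the field point to each charge: r₁ = 0.736 m, r₂ = 0.866 m, r₃ = 0.134 m.
V = k[(4.18×10⁻⁹)/(0.736) + (-3.43×10⁻⁹)/(0.866) + (-3.31×10⁻⁹)/(0.134)] = -207 V.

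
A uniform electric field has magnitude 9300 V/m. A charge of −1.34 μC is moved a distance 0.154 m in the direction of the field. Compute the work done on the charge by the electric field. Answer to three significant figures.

The potential change for a displacement 0.154 m in the direction of the field is ΔV = −Ed = -1430 V.
W_field = −qΔV = -1.92×10⁻³ J.

-1.92×10⁻³ J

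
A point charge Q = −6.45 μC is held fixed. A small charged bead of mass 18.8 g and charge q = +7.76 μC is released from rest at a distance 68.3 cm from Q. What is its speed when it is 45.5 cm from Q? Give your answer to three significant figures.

5.93 m/s

Only the electrostatic force acts, so mechanical energy is conserved: ½mv² = U₁ − U₂ = kQq(1/r₁ − 1/r₂).
U₁ − U₂ = (8.99×10⁹ N·m²/C²)(-6.45×10⁻⁶ C)(7.76×10⁻⁶ C)(1/0.683 − 1/0.455) = 0.330 J.
v = √(2·0.330/0.0188) = 5.93 m/s.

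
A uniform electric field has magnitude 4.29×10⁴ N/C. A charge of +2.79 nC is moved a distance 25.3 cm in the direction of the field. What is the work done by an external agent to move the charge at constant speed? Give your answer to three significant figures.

-3.03×10⁻⁵ J

The potential change for a displacement 25.3 cm in the direction of the field is ΔV = −Ed = -1.09×10⁴ V.
W_ext = qΔV = -3.03×10⁻⁵ J.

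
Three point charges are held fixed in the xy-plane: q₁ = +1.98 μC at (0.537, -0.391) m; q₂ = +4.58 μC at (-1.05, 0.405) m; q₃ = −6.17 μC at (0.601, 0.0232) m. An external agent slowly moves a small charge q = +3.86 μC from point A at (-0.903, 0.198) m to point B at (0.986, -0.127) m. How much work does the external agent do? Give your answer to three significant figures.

-0.839 J

For quasistatic motion the external work equals the change in potential energy: W_ext = qΔV = q(V_B − V_A).
At A: distances to the source charges are 1.56 m, 0.254 m, 1.51 m; V_A = Σ kqᵢ/rᵢ = 1.37×10⁵ V.
At B: distances to the source charges are 0.521 m, 2.10 m, 0.413 m; V_B = Σ kqᵢ/rᵢ = -8.05×10⁴ V.
ΔV = V_B − V_A = -2.17×10⁵ V.
W_ext = qΔV = (3.86×10⁻⁶ C)(-2.17×10⁵ V) = -0.839 J.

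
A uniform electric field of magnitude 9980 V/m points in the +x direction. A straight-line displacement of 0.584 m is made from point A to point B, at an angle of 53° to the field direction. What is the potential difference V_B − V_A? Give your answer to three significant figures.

-3510 V

Only the component of displacement along E changes the potential: ΔV = −E·d·cosθ.
ΔV = −(9980 V/m)(0.584 m)cos53° = -3510 V.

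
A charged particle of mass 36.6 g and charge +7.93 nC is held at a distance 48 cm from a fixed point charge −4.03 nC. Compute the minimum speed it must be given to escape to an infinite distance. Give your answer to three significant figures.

5.72×10⁻³ m/s

To just escape, total mechanical energy must reach zero at infinity: ½mv²_min + U = 0, so ½mv²_min = −U = |kQq|/r.
|U| = |kQq|/r = (8.99×10⁹ N·m²/C²)(4.03×10⁻⁹)(7.93×10⁻⁹)/(0.480) = 5.99×10⁻⁷ J.
v_min = √(2|U|/m) = √(2·5.99×10⁻⁷/0.0366) = 5.72×10⁻³ m/s.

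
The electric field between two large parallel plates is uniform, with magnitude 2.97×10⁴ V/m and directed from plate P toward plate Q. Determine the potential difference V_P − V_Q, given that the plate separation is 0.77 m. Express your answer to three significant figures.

In a uniform field, potential decreases in the direction of E: ΔV = −E·d for a displacement d parallel to E.
Going from Q to P is a displacement of 0.77 m opposite to the field, so V_P − V_Q = +Ed = 2.29×10⁴ V.

2.29×10⁴ V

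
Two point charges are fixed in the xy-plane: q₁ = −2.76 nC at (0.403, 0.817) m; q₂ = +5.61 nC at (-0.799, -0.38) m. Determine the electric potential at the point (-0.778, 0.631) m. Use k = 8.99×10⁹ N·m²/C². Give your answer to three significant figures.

29.1 V

Electric potential is a scalar, so the contributions from each charge add algebraically: V = Σ kqᵢ/rᵢ.
Distances from the field point to each charge: r₁ = 1.20 m, r₂ = 1.01 m.
V = k[(-2.76×10⁻⁹)/(1.20) + (5.61×10⁻⁹)/(1.01)] = 29.1 V.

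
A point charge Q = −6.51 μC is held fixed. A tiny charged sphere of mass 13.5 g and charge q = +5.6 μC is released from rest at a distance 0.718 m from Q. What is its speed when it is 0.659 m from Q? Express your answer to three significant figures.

2.46 m/s

Only the electrostatic force acts, so mechanical energy is conserved: ½mv² = U₁ − U₂ = kQq(1/r₁ − 1/r₂).
U₁ − U₂ = (8.99×10⁹ N·m²/C²)(-6.51×10⁻⁶ C)(5.60×10⁻⁶ C)(1/0.718 − 1/0.659) = 0.0409 J.
v = √(2·0.0409/0.0135) = 2.46 m/s.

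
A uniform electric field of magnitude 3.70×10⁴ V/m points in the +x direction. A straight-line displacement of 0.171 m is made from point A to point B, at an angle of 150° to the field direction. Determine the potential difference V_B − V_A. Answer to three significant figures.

Only the component of displacement along E changes the potential: ΔV = −E·d·cosθ.
ΔV = −(3.70×10⁴ V/m)(0.171 m)cos150° = 5480 V.

5480 V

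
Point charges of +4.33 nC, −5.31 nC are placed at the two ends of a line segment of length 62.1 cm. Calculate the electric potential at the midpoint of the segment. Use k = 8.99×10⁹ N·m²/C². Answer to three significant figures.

-28.4 V

Electric potential is a scalar, so the contributions from each charge add algebraically: V = Σ kqᵢ/rᵢ.
Each charge is 0.310 m from the midpoint.
V = k[(4.33×10⁻⁹)/(0.310) + (-5.31×10⁻⁹)/(0.310)] = -28.4 V.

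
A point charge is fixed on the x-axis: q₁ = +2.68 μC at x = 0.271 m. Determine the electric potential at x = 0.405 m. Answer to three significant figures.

1.80×10⁵ V

Electric potential is a scalar, so the contributions from each charge add algebraically: V = Σ kqᵢ/rᵢ.
V = k[(2.68×10⁻⁶)/(0.134)] = 1.80×10⁵ V.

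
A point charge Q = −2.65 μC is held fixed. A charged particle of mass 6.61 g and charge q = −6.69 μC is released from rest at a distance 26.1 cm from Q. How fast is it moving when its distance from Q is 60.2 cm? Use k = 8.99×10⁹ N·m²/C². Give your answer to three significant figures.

10.2 m/s

Only the electrostatic force acts, so mechanical energy is conserved: ½mv² = U₁ − U₂ = kQq(1/r₁ − 1/r₂).
U₁ − U₂ = (8.99×10⁹ N·m²/C²)(-2.65×10⁻⁶ C)(-6.69×10⁻⁶ C)(1/0.261 − 1/0.602) = 0.346 J.
v = √(2·0.346/6.61×10⁻³) = 10.2 m/s.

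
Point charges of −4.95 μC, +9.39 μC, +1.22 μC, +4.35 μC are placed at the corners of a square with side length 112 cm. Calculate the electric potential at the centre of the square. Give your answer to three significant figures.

Electric potential is a scalar, so the contributions from each charge add algebraically: V = Σ kqᵢ/rᵢ.
The distance from each corner to the centre is a√2/2 = 0.792 m.
V = k[(-4.95×10⁻⁶)/(0.792) + (9.39×10⁻⁶)/(0.792) + (1.22×10⁻⁶)/(0.792) + (4.35×10⁻⁶)/(0.792)] = 1.14×10⁵ V.

1.14×10⁵ V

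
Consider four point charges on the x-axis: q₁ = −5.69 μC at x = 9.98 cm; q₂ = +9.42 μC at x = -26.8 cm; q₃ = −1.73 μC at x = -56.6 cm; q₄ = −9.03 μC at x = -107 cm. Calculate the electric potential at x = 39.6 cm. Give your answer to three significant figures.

The total potential is the scalar sum of each charge's contribution, V = Σ kqᵢ/rᵢ.
Distances from the field point to each charge: r₁ = 0.296 m, r₂ = 0.664 m, r₃ = 0.962 m, r₄ = 1.47 m.
V = k[(-5.69×10⁻⁶)/(0.296) + (9.42×10⁻⁶)/(0.664) + (-1.73×10⁻⁶)/(0.962) + (-9.03×10⁻⁶)/(1.47)] = -1.17×10⁵ V.

-1.17×10⁵ V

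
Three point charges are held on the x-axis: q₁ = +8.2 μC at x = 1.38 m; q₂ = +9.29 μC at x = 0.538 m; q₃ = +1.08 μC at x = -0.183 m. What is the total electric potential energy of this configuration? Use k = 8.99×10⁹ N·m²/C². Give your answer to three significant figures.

0.989 J

The work to assemble the configuration equals its total potential energy, U = Σ kqᵢqⱼ/rᵢⱼ over all pairs.
Pair separations: r₁₂ = 0.842 m, r₁₃ = 1.56 m, r₂₃ = 0.721 m.
U = (0.813) + (0.0509) + (0.125) = 0.989 J.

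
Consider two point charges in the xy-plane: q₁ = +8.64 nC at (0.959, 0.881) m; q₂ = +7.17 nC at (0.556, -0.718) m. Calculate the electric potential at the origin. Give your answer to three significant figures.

The total potential is the scalar sum of each charge's contribution, V = Σ kqᵢ/rᵢ.
Distances from the field point to each charge: r₁ = 1.30 m, r₂ = 0.908 m.
V = k[(8.64×10⁻⁹)/(1.30) + (7.17×10⁻⁹)/(0.908)] = 131 V.

131 V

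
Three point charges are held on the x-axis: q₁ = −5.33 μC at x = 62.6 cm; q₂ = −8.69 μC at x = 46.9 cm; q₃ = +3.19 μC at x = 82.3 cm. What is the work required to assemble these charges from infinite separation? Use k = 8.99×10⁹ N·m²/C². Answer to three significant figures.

The assembly work is the sum of pairwise potential energies, U = Σ_{i<j} kqᵢqⱼ/rᵢⱼ.
Pair separations: r₁₂ = 0.157 m, r₁₃ = 0.197 m, r₂₃ = 0.354 m.
U = (2.65) + (-0.776) + (-0.704) = 1.17 J.

1.17 J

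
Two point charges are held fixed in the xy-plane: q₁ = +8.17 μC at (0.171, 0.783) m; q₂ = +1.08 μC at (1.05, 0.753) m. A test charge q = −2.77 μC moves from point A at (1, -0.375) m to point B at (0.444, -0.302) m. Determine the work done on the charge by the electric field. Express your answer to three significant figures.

The work done by the electric force is W_field = −ΔU = −q(V_B − V_A) = q(V_A − V_B).
At A: distances to the source charges are 1.42 m, 1.13 m; V_A = Σ kqᵢ/rᵢ = 6.02×10⁴ V.
At B: distances to the source charges are 1.12 m, 1.22 m; V_B = Σ kqᵢ/rᵢ = 7.36×10⁴ V.
ΔV = V_B − V_A = 1.35×10⁴ V.
W_field = −qΔV = −(-2.77×10⁻⁶ C)(1.35×10⁴ V) = 0.0373 J.

0.0373 J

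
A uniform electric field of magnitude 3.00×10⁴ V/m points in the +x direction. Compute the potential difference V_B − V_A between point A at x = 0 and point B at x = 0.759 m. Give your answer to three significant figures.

-2.28×10⁴ V

In a uniform field, potential decreases in the direction of E: V_B − V_A = −E·Δx.
V_B − V_A = −(3.00×10⁴ V/m)(0.759 m) = -2.28×10⁴ V.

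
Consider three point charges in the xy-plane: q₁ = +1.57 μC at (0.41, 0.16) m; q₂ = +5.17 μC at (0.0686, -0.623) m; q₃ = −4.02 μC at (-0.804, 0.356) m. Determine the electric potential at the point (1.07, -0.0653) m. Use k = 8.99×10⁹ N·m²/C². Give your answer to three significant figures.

4.20×10⁴ V

The total potential is the scalar sum of each charge's contribution, V = Σ kqᵢ/rᵢ.
Distances from the field point to each charge: r₁ = 0.697 m, r₂ = 1.15 m, r₃ = 1.92 m.
V = k[(1.57×10⁻⁶)/(0.697) + (5.17×10⁻⁶)/(1.15) + (-4.02×10⁻⁶)/(1.92)] = 4.20×10⁴ V.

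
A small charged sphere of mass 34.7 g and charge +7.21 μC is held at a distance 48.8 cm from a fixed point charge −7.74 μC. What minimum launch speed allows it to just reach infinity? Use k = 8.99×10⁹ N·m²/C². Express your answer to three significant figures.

7.70 m/s

To just escape, total mechanical energy must reach zero at infinity: ½mv²_min + U = 0, so ½mv²_min = −U = |kQq|/r.
|U| = |kQq|/r = (8.99×10⁹ N·m²/C²)(7.74×10⁻⁶)(7.21×10⁻⁶)/(0.488) = 1.03 J.
v_min = √(2|U|/m) = √(2·1.03/0.0347) = 7.70 m/s.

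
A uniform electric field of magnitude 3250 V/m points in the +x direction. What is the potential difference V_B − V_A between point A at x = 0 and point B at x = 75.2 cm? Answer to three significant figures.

In a uniform field, potential decreases in the direction of E: V_B − V_A = −E·Δx.
V_B − V_A = −(3250 V/m)(0.752 m) = -2440 V.

-2440 V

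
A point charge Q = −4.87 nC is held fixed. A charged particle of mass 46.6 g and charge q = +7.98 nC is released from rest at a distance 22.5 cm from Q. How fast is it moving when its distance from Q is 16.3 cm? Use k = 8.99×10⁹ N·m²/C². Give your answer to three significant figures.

Only the electrostatic force acts, so mechanical energy is conserved: ½mv² = U₁ − U₂ = kQq(1/r₁ − 1/r₂).
U₁ − U₂ = (8.99×10⁹ N·m²/C²)(-4.87×10⁻⁹ C)(7.98×10⁻⁹ C)(1/0.225 − 1/0.163) = 5.91×10⁻⁷ J.
v = √(2·5.91×10⁻⁷/0.0466) = 5.03×10⁻³ m/s.

5.03×10⁻³ m/s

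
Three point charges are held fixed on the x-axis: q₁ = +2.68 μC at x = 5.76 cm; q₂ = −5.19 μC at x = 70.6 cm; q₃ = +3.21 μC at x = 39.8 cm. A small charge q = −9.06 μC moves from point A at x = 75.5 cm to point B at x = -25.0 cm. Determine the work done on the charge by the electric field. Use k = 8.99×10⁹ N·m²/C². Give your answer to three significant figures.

The work done by the electric force is W_field = −ΔU = −q(V_B − V_A) = q(V_A − V_B).
At A: distances to the source charges are 0.697 m, 0.0490 m, 0.357 m; V_A = Σ kqᵢ/rᵢ = -8.37×10⁵ V.
At B: distances to the source charges are 0.308 m, 0.956 m, 0.648 m; V_B = Σ kqᵢ/rᵢ = 7.41×10⁴ V.
ΔV = V_B − V_A = 9.11×10⁵ V.
W_field = −qΔV = −(-9.06×10⁻⁶ C)(9.11×10⁵ V) = 8.25 J.

8.25 J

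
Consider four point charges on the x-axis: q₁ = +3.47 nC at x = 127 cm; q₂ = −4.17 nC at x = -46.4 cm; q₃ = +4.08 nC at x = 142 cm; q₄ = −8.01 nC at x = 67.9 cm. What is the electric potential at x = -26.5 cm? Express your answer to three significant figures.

Electric potential is a scalar, so the contributions from each charge add algebraically: V = Σ kqᵢ/rᵢ.
Distances from the field point to each charge: r₁ = 1.54 m, r₂ = 0.199 m, r₃ = 1.69 m, r₄ = 0.944 m.
V = k[(3.47×10⁻⁹)/(1.54) + (-4.17×10⁻⁹)/(0.199) + (4.08×10⁻⁹)/(1.69) + (-8.01×10⁻⁹)/(0.944)] = -223 V.

-223 V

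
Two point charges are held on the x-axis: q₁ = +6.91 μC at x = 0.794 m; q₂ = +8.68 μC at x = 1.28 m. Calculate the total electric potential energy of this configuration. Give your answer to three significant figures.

1.11 J

The assembly work is the sum of pairwise potential energies, U = Σ_{i<j} kqᵢqⱼ/rᵢⱼ.
Pair separations: r₁₂ = 0.486 m.
U = (1.11) = 1.11 J.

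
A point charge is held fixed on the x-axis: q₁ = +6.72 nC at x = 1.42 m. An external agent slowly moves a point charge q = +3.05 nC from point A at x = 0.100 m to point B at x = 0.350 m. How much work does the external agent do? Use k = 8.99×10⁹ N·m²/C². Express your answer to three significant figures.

3.26×10⁻⁸ J

For quasistatic motion the external work equals the change in potential energy: W_ext = qΔV = q(V_B − V_A).
At A: distance to the source charge is 1.32 m; V_A = kq₁/r = 45.8 V.
At B: distance to the source charge is 1.07 m; V_B = kq₁/r = 56.5 V.
ΔV = V_B − V_A = 10.7 V.
W_ext = qΔV = (3.05×10⁻⁹ C)(10.7 V) = 3.26×10⁻⁸ J.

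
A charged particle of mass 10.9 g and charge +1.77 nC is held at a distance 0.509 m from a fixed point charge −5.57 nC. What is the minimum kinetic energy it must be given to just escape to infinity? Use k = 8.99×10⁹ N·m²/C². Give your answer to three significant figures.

To just escape, total mechanical energy must reach zero at infinity: ½mv²_min + U = 0, so ½mv²_min = −U = |kQq|/r.
|U| = |kQq|/r = (8.99×10⁹ N·m²/C²)(5.57×10⁻⁹)(1.77×10⁻⁹)/(0.509) = 1.74×10⁻⁷ J.

1.74×10⁻⁷ J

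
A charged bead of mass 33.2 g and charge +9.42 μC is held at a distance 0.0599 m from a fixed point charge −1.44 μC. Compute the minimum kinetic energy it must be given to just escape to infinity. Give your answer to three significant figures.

2.04 J

To just escape, total mechanical energy must reach zero at infinity: ½mv²_min + U = 0, so ½mv²_min = −U = |kQq|/r.
|U| = |kQq|/r = (8.99×10⁹ N·m²/C²)(1.44×10⁻⁶)(9.42×10⁻⁶)/(0.0599) = 2.04 J.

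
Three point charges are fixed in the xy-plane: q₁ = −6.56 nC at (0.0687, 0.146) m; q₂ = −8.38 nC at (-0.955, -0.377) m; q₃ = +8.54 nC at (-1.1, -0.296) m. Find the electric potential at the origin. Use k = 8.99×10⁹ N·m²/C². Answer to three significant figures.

-371 V

The total potential is the scalar sum of each charge's contribution, V = Σ kqᵢ/rᵢ.
Distances from the field point to each charge: r₁ = 0.161 m, r₂ = 1.03 m, r₃ = 1.14 m.
V = k[(-6.56×10⁻⁹)/(0.161) + (-8.38×10⁻⁹)/(1.03) + (8.54×10⁻⁹)/(1.14)] = -371 V.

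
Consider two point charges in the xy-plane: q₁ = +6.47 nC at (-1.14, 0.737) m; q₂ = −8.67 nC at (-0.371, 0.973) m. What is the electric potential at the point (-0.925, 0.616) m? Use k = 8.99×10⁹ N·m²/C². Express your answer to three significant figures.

117 V

The total potential is the scalar sum of each charge's contribution, V = Σ kqᵢ/rᵢ.
Distances from the field point to each charge: r₁ = 0.247 m, r₂ = 0.659 m.
V = k[(6.47×10⁻⁹)/(0.247) + (-8.67×10⁻⁹)/(0.659)] = 117 V.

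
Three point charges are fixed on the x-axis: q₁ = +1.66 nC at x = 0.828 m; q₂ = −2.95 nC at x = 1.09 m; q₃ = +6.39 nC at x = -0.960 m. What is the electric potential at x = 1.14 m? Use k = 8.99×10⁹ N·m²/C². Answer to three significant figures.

-455 V

Electric potential is a scalar, so the contributions from each charge add algebraically: V = Σ kqᵢ/rᵢ.
Distances from the field point to each charge: r₁ = 0.312 m, r₂ = 0.0500 m, r₃ = 2.10 m.
V = k[(1.66×10⁻⁹)/(0.312) + (-2.95×10⁻⁹)/(0.0500) + (6.39×10⁻⁹)/(2.10)] = -455 V.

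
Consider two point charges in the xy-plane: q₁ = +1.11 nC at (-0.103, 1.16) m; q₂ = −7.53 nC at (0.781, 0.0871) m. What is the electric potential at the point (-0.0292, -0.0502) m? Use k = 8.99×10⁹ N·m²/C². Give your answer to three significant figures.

-74.1 V

Electric potential is a scalar, so the contributions from each charge add algebraically: V = Σ kqᵢ/rᵢ.
Distances from the field point to each charge: r₁ = 1.21 m, r₂ = 0.822 m.
V = k[(1.11×10⁻⁹)/(1.21) + (-7.53×10⁻⁹)/(0.822)] = -74.1 V.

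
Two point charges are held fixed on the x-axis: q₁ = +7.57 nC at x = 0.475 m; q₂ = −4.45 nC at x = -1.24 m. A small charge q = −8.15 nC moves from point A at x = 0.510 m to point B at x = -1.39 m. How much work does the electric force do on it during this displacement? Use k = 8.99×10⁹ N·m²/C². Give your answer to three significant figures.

-1.75×10⁻⁵ J

The work done by the electric force is W_field = −ΔU = −q(V_B − V_A) = q(V_A − V_B).
At A: distances to the source charges are 0.0350 m, 1.75 m; V_A = Σ kqᵢ/rᵢ = 1920 V.
At B: distances to the source charges are 1.86 m, 0.150 m; V_B = Σ kqᵢ/rᵢ = -230 V.
ΔV = V_B − V_A = -2150 V.
W_field = −qΔV = −(-8.15×10⁻⁹ C)(-2150 V) = -1.75×10⁻⁵ J.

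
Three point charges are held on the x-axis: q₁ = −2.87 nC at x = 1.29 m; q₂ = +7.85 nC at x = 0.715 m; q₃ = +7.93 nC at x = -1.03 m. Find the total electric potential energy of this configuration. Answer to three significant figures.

-1.20×10⁻⁷ J

The assembly work is the sum of pairwise potential energies, U = Σ_{i<j} kqᵢqⱼ/rᵢⱼ.
Pair separations: r₁₂ = 0.575 m, r₁₃ = 2.32 m, r₂₃ = 1.75 m.
U = (-3.52×10⁻⁷) + (-8.82×10⁻⁸) + (3.21×10⁻⁷) = -1.20×10⁻⁷ J.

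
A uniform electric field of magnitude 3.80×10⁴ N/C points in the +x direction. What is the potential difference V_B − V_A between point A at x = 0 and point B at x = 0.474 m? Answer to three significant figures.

-1.80×10⁴ V

In a uniform field, potential decreases in the direction of E: V_B − V_A = −E·Δx.
V_B − V_A = −(3.80×10⁴ V/m)(0.474 m) = -1.80×10⁴ V.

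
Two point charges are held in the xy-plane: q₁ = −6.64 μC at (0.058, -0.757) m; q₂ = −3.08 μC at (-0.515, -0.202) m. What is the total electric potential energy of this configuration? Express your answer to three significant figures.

0.230 J

The work to assemble the configuration equals its total potential energy, U = Σ kqᵢqⱼ/rᵢⱼ over all pairs.
Pair separations: r₁₂ = 0.798 m.
U = (0.230) = 0.230 J.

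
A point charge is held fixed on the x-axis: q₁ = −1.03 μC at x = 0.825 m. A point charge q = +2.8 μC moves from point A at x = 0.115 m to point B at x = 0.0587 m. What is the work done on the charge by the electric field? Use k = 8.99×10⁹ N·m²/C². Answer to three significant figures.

-2.68×10⁻³ J

The work done by the electric force is W_field = −ΔU = −q(V_B − V_A) = q(V_A − V_B).
At A: distance to the source charge is 0.710 m; V_A = kq₁/r = -1.30×10⁴ V.
At B: distance to the source charge is 0.766 m; V_B = kq₁/r = -1.21×10⁴ V.
ΔV = V_B − V_A = 958 V.
W_field = −qΔV = −(2.80×10⁻⁶ C)(958 V) = -2.68×10⁻³ J.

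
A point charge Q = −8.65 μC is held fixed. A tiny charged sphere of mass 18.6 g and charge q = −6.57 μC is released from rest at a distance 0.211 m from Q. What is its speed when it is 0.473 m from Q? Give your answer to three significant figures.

Only the electrostatic force acts, so mechanical energy is conserved: ½mv² = U₁ − U₂ = kQq(1/r₁ − 1/r₂).
U₁ − U₂ = (8.99×10⁹ N·m²/C²)(-8.65×10⁻⁶ C)(-6.57×10⁻⁶ C)(1/0.211 − 1/0.473) = 1.34 J.
v = √(2·1.34/0.0186) = 12.0 m/s.

12.0 m/s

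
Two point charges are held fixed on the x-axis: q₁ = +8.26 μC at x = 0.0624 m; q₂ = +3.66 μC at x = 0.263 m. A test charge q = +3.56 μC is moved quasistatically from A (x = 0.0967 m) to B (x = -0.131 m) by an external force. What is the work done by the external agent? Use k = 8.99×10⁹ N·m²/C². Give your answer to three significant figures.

-6.75 J

For quasistatic motion the external work equals the change in potential energy: W_ext = qΔV = q(V_B − V_A).
At A: distances to the source charges are 0.0343 m, 0.166 m; V_A = Σ kqᵢ/rᵢ = 2.36×10⁶ V.
At B: distances to the source charges are 0.193 m, 0.394 m; V_B = Σ kqᵢ/rᵢ = 4.67×10⁵ V.
ΔV = V_B − V_A = -1.90×10⁶ V.
W_ext = qΔV = (3.56×10⁻⁶ C)(-1.90×10⁶ V) = -6.75 J.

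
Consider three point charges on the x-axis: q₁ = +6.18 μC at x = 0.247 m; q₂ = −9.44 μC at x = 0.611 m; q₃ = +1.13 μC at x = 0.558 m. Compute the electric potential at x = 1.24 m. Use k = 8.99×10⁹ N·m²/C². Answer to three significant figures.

The total potential is the scalar sum of each charge's contribution, V = Σ kqᵢ/rᵢ.
Distances from the field point to each charge: r₁ = 0.993 m, r₂ = 0.629 m, r₃ = 0.682 m.
V = k[(6.18×10⁻⁶)/(0.993) + (-9.44×10⁻⁶)/(0.629) + (1.13×10⁻⁶)/(0.682)] = -6.41×10⁴ V.

-6.41×10⁴ V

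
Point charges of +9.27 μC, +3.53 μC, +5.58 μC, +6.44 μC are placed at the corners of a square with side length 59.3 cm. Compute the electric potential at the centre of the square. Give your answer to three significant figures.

5.32×10⁵ V

The total potential is the scalar sum of each charge's contribution, V = Σ kqᵢ/rᵢ.
The distance from each corner to the centre is a√2/2 = 0.419 m.
V = k[(9.27×10⁻⁶)/(0.419) + (3.53×10⁻⁶)/(0.419) + (5.58×10⁻⁶)/(0.419) + (6.44×10⁻⁶)/(0.419)] = 5.32×10⁵ V.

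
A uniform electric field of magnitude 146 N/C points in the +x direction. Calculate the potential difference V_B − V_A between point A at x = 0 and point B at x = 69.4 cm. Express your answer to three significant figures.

-101 V

In a uniform field, potential decreases in the direction of E: V_B − V_A = −E·Δx.
V_B − V_A = −(146 V/m)(0.694 m) = -101 V.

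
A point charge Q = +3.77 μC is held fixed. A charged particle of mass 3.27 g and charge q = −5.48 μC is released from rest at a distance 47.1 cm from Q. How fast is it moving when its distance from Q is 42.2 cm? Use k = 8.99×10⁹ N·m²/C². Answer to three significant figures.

5.29 m/s

Only the electrostatic force acts, so mechanical energy is conserved: ½mv² = U₁ − U₂ = kQq(1/r₁ − 1/r₂).
U₁ − U₂ = (8.99×10⁹ N·m²/C²)(3.77×10⁻⁶ C)(-5.48×10⁻⁶ C)(1/0.471 − 1/0.422) = 0.0458 J.
v = √(2·0.0458/3.27×10⁻³) = 5.29 m/s.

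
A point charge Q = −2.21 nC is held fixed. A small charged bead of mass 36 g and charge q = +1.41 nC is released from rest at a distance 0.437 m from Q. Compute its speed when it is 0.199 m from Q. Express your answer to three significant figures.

2.06×10⁻³ m/s

Only the electrostatic force acts, so mechanical energy is conserved: ½mv² = U₁ − U₂ = kQq(1/r₁ − 1/r₂).
U₁ − U₂ = (8.99×10⁹ N·m²/C²)(-2.21×10⁻⁹ C)(1.41×10⁻⁹ C)(1/0.437 − 1/0.199) = 7.67×10⁻⁸ J.
v = √(2·7.67×10⁻⁸/0.0360) = 2.06×10⁻³ m/s.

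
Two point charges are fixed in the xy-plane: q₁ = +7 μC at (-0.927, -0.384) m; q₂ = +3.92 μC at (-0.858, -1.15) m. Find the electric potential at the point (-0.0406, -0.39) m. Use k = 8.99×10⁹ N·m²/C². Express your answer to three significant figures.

1.03×10⁵ V

The total potential is the scalar sum of each charge's contribution, V = Σ kqᵢ/rᵢ.
Distances from the field point to each charge: r₁ = 0.886 m, r₂ = 1.12 m.
V = k[(7.00×10⁻⁶)/(0.886) + (3.92×10⁻⁶)/(1.12)] = 1.03×10⁵ V.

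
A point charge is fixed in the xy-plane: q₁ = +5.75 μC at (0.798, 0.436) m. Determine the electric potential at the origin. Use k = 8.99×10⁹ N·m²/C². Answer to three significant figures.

The total potential is the scalar sum of each charge's contribution, V = Σ kqᵢ/rᵢ.
Distances from the field point to each charge: r₁ = 0.909 m.
V = k[(5.75×10⁻⁶)/(0.909)] = 5.68×10⁴ V.

5.68×10⁴ V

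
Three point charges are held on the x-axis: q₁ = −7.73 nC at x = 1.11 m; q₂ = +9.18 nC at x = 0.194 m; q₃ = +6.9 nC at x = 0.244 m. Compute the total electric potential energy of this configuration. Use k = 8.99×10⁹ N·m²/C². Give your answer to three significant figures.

1.01×10⁻⁵ J

The assembly work is the sum of pairwise potential energies, U = Σ_{i<j} kqᵢqⱼ/rᵢⱼ.
Pair separations: r₁₂ = 0.916 m, r₁₃ = 0.866 m, r₂₃ = 0.0500 m.
U = (-6.96×10⁻⁷) + (-5.54×10⁻⁷) + (1.14×10⁻⁵) = 1.01×10⁻⁵ J.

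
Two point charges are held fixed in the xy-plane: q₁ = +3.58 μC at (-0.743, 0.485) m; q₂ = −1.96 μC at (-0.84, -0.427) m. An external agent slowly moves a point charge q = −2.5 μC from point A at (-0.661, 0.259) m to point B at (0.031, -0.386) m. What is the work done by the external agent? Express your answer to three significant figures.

For quasistatic motion the external work equals the change in potential energy: W_ext = qΔV = q(V_B − V_A).
At A: distances to the source charges are 0.240 m, 0.709 m; V_A = Σ kqᵢ/rᵢ = 1.09×10⁵ V.
At B: distances to the source charges are 1.17 m, 0.872 m; V_B = Σ kqᵢ/rᵢ = 7410 V.
ΔV = V_B − V_A = -1.02×10⁵ V.
W_ext = qΔV = (-2.50×10⁻⁶ C)(-1.02×10⁵ V) = 0.254 J.

0.254 J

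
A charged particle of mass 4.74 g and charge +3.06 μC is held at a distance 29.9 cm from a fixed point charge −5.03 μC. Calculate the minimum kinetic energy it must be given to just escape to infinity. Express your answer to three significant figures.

0.463 J

To just escape, total mechanical energy must reach zero at infinity: ½mv²_min + U = 0, so ½mv²_min = −U = |kQq|/r.
|U| = |kQq|/r = (8.99×10⁹ N·m²/C²)(5.03×10⁻⁶)(3.06×10⁻⁶)/(0.299) = 0.463 J.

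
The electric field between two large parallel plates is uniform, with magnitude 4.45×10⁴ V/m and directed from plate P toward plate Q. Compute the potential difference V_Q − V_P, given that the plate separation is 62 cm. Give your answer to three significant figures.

In a uniform field, potential decreases in the direction of E: ΔV = −E·d for a displacement d parallel to E.
Going from P to Q is a displacement of 62 cm along the field, so V_Q − V_P = −Ed = -2.76×10⁴ V.

-2.76×10⁴ V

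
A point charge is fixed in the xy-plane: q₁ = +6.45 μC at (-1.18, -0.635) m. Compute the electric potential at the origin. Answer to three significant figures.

4.33×10⁴ V

Electric potential is a scalar, so the contributions from each charge add algebraically: V = Σ kqᵢ/rᵢ.
Distances from the field point to each charge: r₁ = 1.34 m.
V = k[(6.45×10⁻⁶)/(1.34)] = 4.33×10⁴ V.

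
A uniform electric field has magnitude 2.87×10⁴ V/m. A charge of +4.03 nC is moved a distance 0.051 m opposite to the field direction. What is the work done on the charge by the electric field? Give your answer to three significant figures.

The potential change for a displacement 0.051 m opposite to the field direction is ΔV = +Ed = 1460 V.
W_field = −qΔV = -5.90×10⁻⁶ J.

-5.90×10⁻⁶ J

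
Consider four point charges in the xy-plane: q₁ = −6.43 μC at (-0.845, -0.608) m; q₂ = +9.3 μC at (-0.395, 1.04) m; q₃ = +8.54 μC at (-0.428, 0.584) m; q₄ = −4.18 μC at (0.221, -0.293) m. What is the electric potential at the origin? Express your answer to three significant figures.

2.33×10⁴ V

Electric potential is a scalar, so the contributions from each charge add algebraically: V = Σ kqᵢ/rᵢ.
Distances from the field point to each charge: r₁ = 1.04 m, r₂ = 1.11 m, r₃ = 0.724 m, r₄ = 0.367 m.
V = k[(-6.43×10⁻⁶)/(1.04) + (9.30×10⁻⁶)/(1.11) + (8.54×10⁻⁶)/(0.724) + (-4.18×10⁻⁶)/(0.367)] = 2.33×10⁴ V.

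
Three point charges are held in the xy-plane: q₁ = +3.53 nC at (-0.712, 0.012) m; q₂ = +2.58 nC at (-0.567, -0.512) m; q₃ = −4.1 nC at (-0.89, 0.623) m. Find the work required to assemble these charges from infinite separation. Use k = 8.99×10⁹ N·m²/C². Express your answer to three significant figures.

The assembly work is the sum of pairwise potential energies, U = Σ_{i<j} kqᵢqⱼ/rᵢⱼ.
Pair separations: r₁₂ = 0.544 m, r₁₃ = 0.636 m, r₂₃ = 1.18 m.
U = (1.51×10⁻⁷) + (-2.04×10⁻⁷) + (-8.06×10⁻⁸) = -1.34×10⁻⁷ J.

-1.34×10⁻⁷ J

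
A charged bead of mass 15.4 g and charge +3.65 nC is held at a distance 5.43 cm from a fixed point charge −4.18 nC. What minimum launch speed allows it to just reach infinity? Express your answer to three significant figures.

0.0181 m/s

To just escape, total mechanical energy must reach zero at infinity: ½mv²_min + U = 0, so ½mv²_min = −U = |kQq|/r.
|U| = |kQq|/r = (8.99×10⁹ N·m²/C²)(4.18×10⁻⁹)(3.65×10⁻⁹)/(0.0543) = 2.53×10⁻⁶ J.
v_min = √(2|U|/m) = √(2·2.53×10⁻⁶/0.0154) = 0.0181 m/s.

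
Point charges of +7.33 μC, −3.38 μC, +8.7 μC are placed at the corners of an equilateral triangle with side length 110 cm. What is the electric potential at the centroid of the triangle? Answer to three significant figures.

Electric potential is a scalar, so the contributions from each charge add algebraically: V = Σ kqᵢ/rᵢ.
The distance from each vertex to the centroid is a/√3 = 0.635 m.
V = k[(7.33×10⁻⁶)/(0.635) + (-3.38×10⁻⁶)/(0.635) + (8.70×10⁻⁶)/(0.635)] = 1.79×10⁵ V.

1.79×10⁵ V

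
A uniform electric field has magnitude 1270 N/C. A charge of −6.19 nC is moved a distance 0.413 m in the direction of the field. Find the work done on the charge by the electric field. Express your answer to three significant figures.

The potential change for a displacement 0.413 m in the direction of the field is ΔV = −Ed = -525 V.
W_field = −qΔV = -3.25×10⁻⁶ J.

-3.25×10⁻⁶ J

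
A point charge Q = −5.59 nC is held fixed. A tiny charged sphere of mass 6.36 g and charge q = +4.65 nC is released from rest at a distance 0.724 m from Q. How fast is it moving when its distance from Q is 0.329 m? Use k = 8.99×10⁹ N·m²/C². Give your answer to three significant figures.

0.0110 m/s

Only the electrostatic force acts, so mechanical energy is conserved: ½mv² = U₁ − U₂ = kQq(1/r₁ − 1/r₂).
U₁ − U₂ = (8.99×10⁹ N·m²/C²)(-5.59×10⁻⁹ C)(4.65×10⁻⁹ C)(1/0.724 − 1/0.329) = 3.88×10⁻⁷ J.
v = √(2·3.88×10⁻⁷/6.36×10⁻³) = 0.0110 m/s.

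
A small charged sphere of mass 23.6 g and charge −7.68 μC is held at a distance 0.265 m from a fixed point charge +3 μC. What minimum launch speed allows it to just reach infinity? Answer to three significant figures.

To just escape, total mechanical energy must reach zero at infinity: ½mv²_min + U = 0, so ½mv²_min = −U = |kQq|/r.
|U| = |kQq|/r = (8.99×10⁹ N·m²/C²)(3.00×10⁻⁶)(7.68×10⁻⁶)/(0.265) = 0.782 J.
v_min = √(2|U|/m) = √(2·0.782/0.0236) = 8.14 m/s.

8.14 m/s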